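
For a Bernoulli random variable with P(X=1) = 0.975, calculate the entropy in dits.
0.0508 dits

The binary entropy function is:
H(p) = -p log(p) - (1-p) log(1-p)

H(0.975) = -0.975 × log_10(0.975) - 0.025 × log_10(0.025)
H(0.975) = 0.0508 dits

Note: Binary entropy is maximized at p=0.5 (H=1 bit) and minimized at p=0 or p=1 (H=0).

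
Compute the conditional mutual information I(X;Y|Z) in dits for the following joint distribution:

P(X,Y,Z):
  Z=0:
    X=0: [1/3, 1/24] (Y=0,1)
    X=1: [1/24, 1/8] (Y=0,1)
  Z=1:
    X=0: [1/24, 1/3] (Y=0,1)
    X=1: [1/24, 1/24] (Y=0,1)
0.0602 dits

Conditional mutual information: I(X;Y|Z) = H(X|Z) + H(Y|Z) - H(X,Y|Z)

H(Z) = 0.2995
H(X,Z) = 0.5391 → H(X|Z) = 0.2396
H(Y,Z) = 0.5391 → H(Y|Z) = 0.2396
H(X,Y,Z) = 0.7185 → H(X,Y|Z) = 0.4190

I(X;Y|Z) = 0.2396 + 0.2396 - 0.4190 = 0.0602 dits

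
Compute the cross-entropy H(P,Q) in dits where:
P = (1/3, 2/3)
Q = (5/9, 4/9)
0.3199 dits

Cross-entropy: H(P,Q) = -Σ p(x) log q(x)

Alternatively: H(P,Q) = H(P) + D_KL(P||Q)
H(P) = 0.2764 dits
D_KL(P||Q) = 0.0434 dits

H(P,Q) = 0.2764 + 0.0434 = 0.3199 dits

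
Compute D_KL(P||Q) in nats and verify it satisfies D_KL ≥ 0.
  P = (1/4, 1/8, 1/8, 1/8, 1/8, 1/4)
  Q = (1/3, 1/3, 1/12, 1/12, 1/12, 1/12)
0.2322 nats

KL divergence satisfies the Gibbs inequality: D_KL(P||Q) ≥ 0 for all distributions P, Q.

D_KL(P||Q) = Σ p(x) log(p(x)/q(x))
Term by term:
  x=0: 1/4 × log_e[(1/4)/(1/3)] = -0.0719
  x=1: 1/8 × log_e[(1/8)/(1/3)] = -0.1226
  x=2: 1/8 × log_e[(1/8)/(1/12)] = 0.0507
  x=3: 1/8 × log_e[(1/8)/(1/12)] = 0.0507
  x=4: 1/8 × log_e[(1/8)/(1/12)] = 0.0507
  x=5: 1/4 × log_e[(1/4)/(1/12)] = 0.2747
D_KL(P||Q) = 0.2322 nats

D_KL(P||Q) = 0.2322 ≥ 0 ✓

This non-negativity is a fundamental property: relative entropy cannot be negative because it measures how different Q is from P.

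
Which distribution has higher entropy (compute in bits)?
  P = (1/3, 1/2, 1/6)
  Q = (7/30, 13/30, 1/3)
Q

Computing entropies in bits:
H(P) = 1.4591
H(Q) = 1.5410

Distribution Q has higher entropy.

Intuition: The distribution closer to uniform (more spread out) has higher entropy.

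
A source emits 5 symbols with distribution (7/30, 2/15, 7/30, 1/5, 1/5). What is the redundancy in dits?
0.0078 dits

Redundancy measures how far a source is from maximum entropy:
R = H_max - H(X)

Maximum entropy for 5 symbols: H_max = log_10(5) = 0.6990 dits
Actual entropy: H(X) = 0.6912 dits
Redundancy: R = 0.6990 - 0.6912 = 0.0078 dits

This redundancy represents potential for compression: the source could be compressed by 0.0078 dits per symbol.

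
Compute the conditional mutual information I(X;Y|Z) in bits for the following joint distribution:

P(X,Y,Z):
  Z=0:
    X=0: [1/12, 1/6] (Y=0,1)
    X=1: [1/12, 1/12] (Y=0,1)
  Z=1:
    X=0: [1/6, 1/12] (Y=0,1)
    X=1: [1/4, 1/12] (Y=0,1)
0.0118 bits

Conditional mutual information: I(X;Y|Z) = H(X|Z) + H(Y|Z) - H(X,Y|Z)

H(Z) = 0.9799
H(X,Z) = 1.9591 → H(X|Z) = 0.9793
H(Y,Z) = 1.8879 → H(Y|Z) = 0.9080
H(X,Y,Z) = 2.8554 → H(X,Y|Z) = 1.8755

I(X;Y|Z) = 0.9793 + 0.9080 - 1.8755 = 0.0118 bits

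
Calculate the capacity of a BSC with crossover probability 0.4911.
0.0002 bits

For a binary symmetric channel (BSC) with error probability p:
Capacity C = 1 - H(p) bits per symbol

where H(p) = -p log₂(p) - (1-p) log₂(1-p) is the binary entropy function.

H(0.4911) = 0.9998 bits
C = 1 - 0.9998 = 0.0002 bits per symbol

This means we can reliably transmit up to 0.0002 bits of information per channel use.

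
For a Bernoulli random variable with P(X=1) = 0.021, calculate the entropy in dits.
0.0443 dits

The binary entropy function is:
H(p) = -p log(p) - (1-p) log(1-p)

H(0.021) = -0.021 × log_10(0.021) - 0.979 × log_10(0.979)
H(0.021) = 0.0443 dits

Note: Binary entropy is maximized at p=0.5 (H=1 bit) and minimized at p=0 or p=1 (H=0).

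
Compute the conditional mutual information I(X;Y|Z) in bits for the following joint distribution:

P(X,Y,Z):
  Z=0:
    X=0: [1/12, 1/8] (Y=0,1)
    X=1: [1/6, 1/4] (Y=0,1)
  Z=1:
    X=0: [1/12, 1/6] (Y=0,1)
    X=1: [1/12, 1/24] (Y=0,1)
0.0273 bits

Conditional mutual information: I(X;Y|Z) = H(X|Z) + H(Y|Z) - H(X,Y|Z)

H(Z) = 0.9544
H(X,Z) = 1.8727 → H(X|Z) = 0.9183
H(Y,Z) = 1.9329 → H(Y|Z) = 0.9785
H(X,Y,Z) = 2.8239 → H(X,Y|Z) = 1.8695

I(X;Y|Z) = 0.9183 + 0.9785 - 1.8695 = 0.0273 bits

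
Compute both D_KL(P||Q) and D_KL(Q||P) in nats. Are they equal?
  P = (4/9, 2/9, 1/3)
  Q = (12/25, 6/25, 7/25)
D_KL(P||Q) = 0.0068, D_KL(Q||P) = 0.0066

KL divergence is not symmetric: D_KL(P||Q) ≠ D_KL(Q||P) in general.

D_KL(P||Q) = 0.0068 nats
D_KL(Q||P) = 0.0066 nats

No, they are not equal!

This asymmetry is why KL divergence is not a true distance metric.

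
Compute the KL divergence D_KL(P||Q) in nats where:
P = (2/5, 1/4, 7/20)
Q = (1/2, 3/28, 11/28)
0.0821 nats

KL divergence: D_KL(P||Q) = Σ p(x) log(p(x)/q(x))

Computing term by term:
  x=0: 2/5 × log_e[(2/5)/(1/2)] = 2/5 × -0.2231 = -0.0893
  x=1: 1/4 × log_e[(1/4)/(3/28)] = 1/4 × 0.8473 = 0.2118
  x=2: 7/20 × log_e[(7/20)/(11/28)] = 7/20 × -0.1155 = -0.0404

D_KL(P||Q) = 0.0821 nats

Note: KL divergence is always non-negative and equals 0 iff P = Q.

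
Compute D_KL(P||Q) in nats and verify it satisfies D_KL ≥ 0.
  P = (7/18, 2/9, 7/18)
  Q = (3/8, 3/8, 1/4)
0.0697 nats

KL divergence satisfies the Gibbs inequality: D_KL(P||Q) ≥ 0 for all distributions P, Q.

D_KL(P||Q) = Σ p(x) log(p(x)/q(x))
Term by term:
  x=0: 7/18 × log_e[(7/18)/(3/8)] = 0.0141
  x=1: 2/9 × log_e[(2/9)/(3/8)] = -0.1163
  x=2: 7/18 × log_e[(7/18)/(1/4)] = 0.1718
D_KL(P||Q) = 0.0697 nats

D_KL(P||Q) = 0.0697 ≥ 0 ✓

This non-negativity is a fundamental property: relative entropy cannot be negative because it measures how different Q is from P.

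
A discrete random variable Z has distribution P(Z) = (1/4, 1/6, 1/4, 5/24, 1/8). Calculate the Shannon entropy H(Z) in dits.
0.6855 dits

Shannon entropy is H(X) = -Σ p(x) log p(x).

For P = (1/4, 1/6, 1/4, 5/24, 1/8):
H = -1/4 × log_10(1/4) -1/6 × log_10(1/6) -1/4 × log_10(1/4) -5/24 × log_10(5/24) -1/8 × log_10(1/8)
H = 0.6855 dits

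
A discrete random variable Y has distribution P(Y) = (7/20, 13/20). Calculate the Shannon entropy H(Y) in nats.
0.6474 nats

Shannon entropy is H(X) = -Σ p(x) log p(x).

For P = (7/20, 13/20):
H = -7/20 × log_e(7/20) -13/20 × log_e(13/20)
H = 0.6474 nats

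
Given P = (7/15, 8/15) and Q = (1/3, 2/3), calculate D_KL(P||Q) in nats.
0.0380 nats

KL divergence: D_KL(P||Q) = Σ p(x) log(p(x)/q(x))

Computing term by term:
  x=0: 7/15 × log_e[(7/15)/(1/3)] = 7/15 × 0.3365 = 0.1570
  x=1: 8/15 × log_e[(8/15)/(2/3)] = 8/15 × -0.2231 = -0.1190

D_KL(P||Q) = 0.0380 nats

Note: KL divergence is always non-negative and equals 0 iff P = Q.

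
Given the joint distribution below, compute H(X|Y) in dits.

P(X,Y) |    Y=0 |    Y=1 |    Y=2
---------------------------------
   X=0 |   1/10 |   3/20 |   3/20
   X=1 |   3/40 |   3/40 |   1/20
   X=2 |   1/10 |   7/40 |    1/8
0.4543 dits

Using the chain rule: H(X|Y) = H(X,Y) - H(Y)

First, compute H(X,Y) = 0.9263 dits

Marginal P(Y) = (11/40, 2/5, 13/40)
H(Y) = 0.4720 dits

H(X|Y) = H(X,Y) - H(Y) = 0.9263 - 0.4720 = 0.4543 dits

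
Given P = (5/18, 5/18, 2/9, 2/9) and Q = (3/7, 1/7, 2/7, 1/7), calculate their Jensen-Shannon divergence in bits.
0.0367 bits

Jensen-Shannon divergence is:
JSD(P||Q) = 0.5 × D_KL(P||M) + 0.5 × D_KL(Q||M)
where M = 0.5 × (P + Q) is the mixture distribution.

M = 0.5 × (5/18, 5/18, 2/9, 2/9) + 0.5 × (3/7, 1/7, 2/7, 1/7) = (0.353175, 0.210317, 0.253968, 0.18254)

D_KL(P||M) = 0.0355 bits
D_KL(Q||M) = 0.0380 bits

JSD(P||Q) = 0.5 × 0.0355 + 0.5 × 0.0380 = 0.0367 bits

Unlike KL divergence, JSD is symmetric and bounded: 0 ≤ JSD ≤ log(2).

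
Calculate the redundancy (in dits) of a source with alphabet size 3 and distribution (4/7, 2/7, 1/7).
0.0621 dits

Redundancy measures how far a source is from maximum entropy:
R = H_max - H(X)

Maximum entropy for 3 symbols: H_max = log_10(3) = 0.4771 dits
Actual entropy: H(X) = 0.4151 dits
Redundancy: R = 0.4771 - 0.4151 = 0.0621 dits

This redundancy represents potential for compression: the source could be compressed by 0.0621 dits per symbol.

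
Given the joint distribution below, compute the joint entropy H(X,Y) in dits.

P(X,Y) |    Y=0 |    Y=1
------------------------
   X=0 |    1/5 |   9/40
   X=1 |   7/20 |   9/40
0.5909 dits

Joint entropy is H(X,Y) = -Σ_{x,y} p(x,y) log p(x,y).

Summing over all non-zero entries:
H(X,Y) = -[1/5·log_10(1/5) + 9/40·log_10(9/40) + 7/20·log_10(7/20) + 9/40·log_10(9/40)]
H(X,Y) = 0.5909 dits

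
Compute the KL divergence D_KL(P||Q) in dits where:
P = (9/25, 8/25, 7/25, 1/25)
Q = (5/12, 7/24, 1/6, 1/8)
0.0333 dits

KL divergence: D_KL(P||Q) = Σ p(x) log(p(x)/q(x))

Computing term by term:
  x=0: 9/25 × log_10[(9/25)/(5/12)] = 9/25 × -0.0635 = -0.0229
  x=1: 8/25 × log_10[(8/25)/(7/24)] = 8/25 × 0.0403 = 0.0129
  x=2: 7/25 × log_10[(7/25)/(1/6)] = 7/25 × 0.2253 = 0.0631
  x=3: 1/25 × log_10[(1/25)/(1/8)] = 1/25 × -0.4949 = -0.0198

D_KL(P||Q) = 0.0333 dits

Note: KL divergence is always non-negative and equals 0 iff P = Q.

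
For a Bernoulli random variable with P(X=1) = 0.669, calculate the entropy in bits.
0.9159 bits

The binary entropy function is:
H(p) = -p log(p) - (1-p) log(1-p)

H(0.669) = -0.669 × log_2(0.669) - 0.331 × log_2(0.331)
H(0.669) = 0.9159 bits

Note: Binary entropy is maximized at p=0.5 (H=1 bit) and minimized at p=0 or p=1 (H=0).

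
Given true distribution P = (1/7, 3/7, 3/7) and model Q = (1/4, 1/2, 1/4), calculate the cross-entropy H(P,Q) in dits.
0.4730 dits

Cross-entropy: H(P,Q) = -Σ p(x) log q(x)

Alternatively: H(P,Q) = H(P) + D_KL(P||Q)
H(P) = 0.4361 dits
D_KL(P||Q) = 0.0369 dits

H(P,Q) = 0.4361 + 0.0369 = 0.4730 dits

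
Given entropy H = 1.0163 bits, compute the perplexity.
2.0227

Perplexity is 2^H (or exp(H) for natural log).

H = 1.0163 bits
Perplexity = 2^1.0163 = 2.0227

Interpretation: The model's uncertainty is equivalent to choosing uniformly among 2.0 options.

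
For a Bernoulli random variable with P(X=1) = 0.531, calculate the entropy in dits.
0.3002 dits

The binary entropy function is:
H(p) = -p log(p) - (1-p) log(1-p)

H(0.531) = -0.531 × log_10(0.531) - 0.469 × log_10(0.469)
H(0.531) = 0.3002 dits

Note: Binary entropy is maximized at p=0.5 (H=1 bit) and minimized at p=0 or p=1 (H=0).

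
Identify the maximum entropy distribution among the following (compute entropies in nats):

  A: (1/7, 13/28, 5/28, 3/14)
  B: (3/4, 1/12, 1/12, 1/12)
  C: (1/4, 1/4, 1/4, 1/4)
C

For a discrete distribution over n outcomes, entropy is maximized by the uniform distribution.

Computing entropies:
H(A) = 1.2719 nats
H(B) = 0.8370 nats
H(C) = 1.3863 nats

The uniform distribution (where all probabilities equal 1/4) achieves the maximum entropy of log_e(4) = 1.3863 nats.

Distribution C has the highest entropy.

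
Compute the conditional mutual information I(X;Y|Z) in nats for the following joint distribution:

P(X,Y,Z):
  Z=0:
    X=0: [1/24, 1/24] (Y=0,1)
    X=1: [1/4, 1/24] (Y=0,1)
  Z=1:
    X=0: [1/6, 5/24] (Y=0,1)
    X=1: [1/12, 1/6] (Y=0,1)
0.0252 nats

Conditional mutual information: I(X;Y|Z) = H(X|Z) + H(Y|Z) - H(X,Y|Z)

H(Z) = 0.6616
H(X,Z) = 1.2808 → H(X|Z) = 0.6193
H(Y,Z) = 1.2808 → H(Y|Z) = 0.6193
H(X,Y,Z) = 1.8750 → H(X,Y|Z) = 1.2134

I(X;Y|Z) = 0.6193 + 0.6193 - 1.2134 = 0.0252 nats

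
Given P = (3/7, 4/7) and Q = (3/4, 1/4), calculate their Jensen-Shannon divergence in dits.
0.0237 dits

Jensen-Shannon divergence is:
JSD(P||Q) = 0.5 × D_KL(P||M) + 0.5 × D_KL(Q||M)
where M = 0.5 × (P + Q) is the mixture distribution.

M = 0.5 × (3/7, 4/7) + 0.5 × (3/4, 1/4) = (0.589286, 0.410714)

D_KL(P||M) = 0.0227 dits
D_KL(Q||M) = 0.0247 dits

JSD(P||Q) = 0.5 × 0.0227 + 0.5 × 0.0247 = 0.0237 dits

Unlike KL divergence, JSD is symmetric and bounded: 0 ≤ JSD ≤ log(2).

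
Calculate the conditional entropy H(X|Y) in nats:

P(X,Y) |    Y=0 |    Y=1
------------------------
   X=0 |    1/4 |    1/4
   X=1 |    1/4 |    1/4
0.6931 nats

Using the chain rule: H(X|Y) = H(X,Y) - H(Y)

First, compute H(X,Y) = 1.3863 nats

Marginal P(Y) = (1/2, 1/2)
H(Y) = 0.6931 nats

H(X|Y) = H(X,Y) - H(Y) = 1.3863 - 0.6931 = 0.6931 nats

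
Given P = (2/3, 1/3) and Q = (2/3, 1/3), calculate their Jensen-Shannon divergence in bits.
0.0000 bits

Jensen-Shannon divergence is:
JSD(P||Q) = 0.5 × D_KL(P||M) + 0.5 × D_KL(Q||M)
where M = 0.5 × (P + Q) is the mixture distribution.

M = 0.5 × (2/3, 1/3) + 0.5 × (2/3, 1/3) = (2/3, 1/3)

D_KL(P||M) = 0.0000 bits
D_KL(Q||M) = 0.0000 bits

JSD(P||Q) = 0.5 × 0.0000 + 0.5 × 0.0000 = 0.0000 bits

Unlike KL divergence, JSD is symmetric and bounded: 0 ≤ JSD ≤ log(2).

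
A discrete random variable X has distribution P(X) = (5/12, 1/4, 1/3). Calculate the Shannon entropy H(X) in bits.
1.5546 bits

Shannon entropy is H(X) = -Σ p(x) log p(x).

For P = (5/12, 1/4, 1/3):
H = -5/12 × log_2(5/12) -1/4 × log_2(1/4) -1/3 × log_2(1/3)
H = 1.5546 bits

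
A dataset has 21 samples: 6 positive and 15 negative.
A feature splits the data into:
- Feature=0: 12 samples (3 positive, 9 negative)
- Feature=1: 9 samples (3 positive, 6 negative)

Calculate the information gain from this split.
0.0060 bits

Information Gain = H(Y) - H(Y|Feature)

Before split:
P(positive) = 6/21 = 0.2857
H(Y) = 0.8631 bits

After split:
Feature=0: H = 0.8113 bits (weight = 12/21)
Feature=1: H = 0.9183 bits (weight = 9/21)
H(Y|Feature) = (12/21)×0.8113 + (9/21)×0.9183 = 0.8571 bits

Information Gain = 0.8631 - 0.8571 = 0.0060 bits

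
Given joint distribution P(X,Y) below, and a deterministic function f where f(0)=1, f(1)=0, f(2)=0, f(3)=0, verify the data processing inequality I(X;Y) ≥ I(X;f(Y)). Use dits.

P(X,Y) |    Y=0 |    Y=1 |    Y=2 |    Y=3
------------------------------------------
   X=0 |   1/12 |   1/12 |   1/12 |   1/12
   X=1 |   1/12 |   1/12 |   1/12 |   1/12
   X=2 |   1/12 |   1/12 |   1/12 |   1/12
I(X;Y) = 0.0000, I(X;f(Y)) = 0.0000, inequality holds: 0.0000 ≥ 0.0000

Data Processing Inequality: For any Markov chain X → Y → Z, we have I(X;Y) ≥ I(X;Z).

Here Z = f(Y) is a deterministic function of Y, forming X → Y → Z.

Original I(X;Y) = 0.0000 dits

After applying f:
P(X,Z) where Z=f(Y):
- P(X,Z=0) = P(X,Y=1) + P(X,Y=2) + P(X,Y=3)
- P(X,Z=1) = P(X,Y=0)

I(X;Z) = I(X;f(Y)) = 0.0000 dits

Verification: 0.0000 ≥ 0.0000 ✓

Information cannot be created by processing; the function f can only lose information about X.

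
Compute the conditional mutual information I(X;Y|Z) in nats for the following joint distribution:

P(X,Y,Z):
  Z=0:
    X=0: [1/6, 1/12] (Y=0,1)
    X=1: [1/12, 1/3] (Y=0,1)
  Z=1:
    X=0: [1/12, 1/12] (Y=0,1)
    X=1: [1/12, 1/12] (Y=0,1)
0.0734 nats

Conditional mutual information: I(X;Y|Z) = H(X|Z) + H(Y|Z) - H(X,Y|Z)

H(Z) = 0.6365
H(X,Z) = 1.3086 → H(X|Z) = 0.6721
H(Y,Z) = 1.3086 → H(Y|Z) = 0.6721
H(X,Y,Z) = 1.9073 → H(X,Y|Z) = 1.2708

I(X;Y|Z) = 0.6721 + 0.6721 - 1.2708 = 0.0734 nats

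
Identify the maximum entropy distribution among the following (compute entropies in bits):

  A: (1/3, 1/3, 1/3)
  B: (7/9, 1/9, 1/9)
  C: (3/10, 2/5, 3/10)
A

For a discrete distribution over n outcomes, entropy is maximized by the uniform distribution.

Computing entropies:
H(A) = 1.5850 bits
H(B) = 0.9864 bits
H(C) = 1.5710 bits

The uniform distribution (where all probabilities equal 1/3) achieves the maximum entropy of log_2(3) = 1.5850 bits.

Distribution A has the highest entropy.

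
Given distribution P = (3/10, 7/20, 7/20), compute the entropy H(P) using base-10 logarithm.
0.4760 dits

Shannon entropy is H(X) = -Σ p(x) log p(x).

For P = (3/10, 7/20, 7/20):
H = -3/10 × log_10(3/10) -7/20 × log_10(7/20) -7/20 × log_10(7/20)
H = 0.4760 dits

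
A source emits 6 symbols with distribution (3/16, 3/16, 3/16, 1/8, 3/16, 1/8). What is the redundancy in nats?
0.0164 nats

Redundancy measures how far a source is from maximum entropy:
R = H_max - H(X)

Maximum entropy for 6 symbols: H_max = log_e(6) = 1.7918 nats
Actual entropy: H(X) = 1.7753 nats
Redundancy: R = 1.7918 - 1.7753 = 0.0164 nats

This redundancy represents potential for compression: the source could be compressed by 0.0164 nats per symbol.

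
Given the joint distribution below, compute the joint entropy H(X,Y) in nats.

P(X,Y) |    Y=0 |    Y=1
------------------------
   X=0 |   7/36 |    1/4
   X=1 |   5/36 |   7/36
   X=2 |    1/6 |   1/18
1.7168 nats

Joint entropy is H(X,Y) = -Σ_{x,y} p(x,y) log p(x,y).

Summing over all non-zero entries:
H(X,Y) = -[7/36·log_e(7/36) + 1/4·log_e(1/4) + 5/36·log_e(5/36) + 7/36·log_e(7/36) + 1/6·log_e(1/6) + 1/18·log_e(1/18)]
H(X,Y) = 1.7168 nats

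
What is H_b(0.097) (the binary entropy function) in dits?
0.1383 dits

The binary entropy function is:
H(p) = -p log(p) - (1-p) log(1-p)

H(0.097) = -0.097 × log_10(0.097) - 0.903 × log_10(0.903)
H(0.097) = 0.1383 dits

Note: Binary entropy is maximized at p=0.5 (H=1 bit) and minimized at p=0 or p=1 (H=0).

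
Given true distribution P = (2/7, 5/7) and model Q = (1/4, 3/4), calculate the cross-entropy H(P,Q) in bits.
0.8679 bits

Cross-entropy: H(P,Q) = -Σ p(x) log q(x)

Alternatively: H(P,Q) = H(P) + D_KL(P||Q)
H(P) = 0.8631 bits
D_KL(P||Q) = 0.0048 bits

H(P,Q) = 0.8631 + 0.0048 = 0.8679 bits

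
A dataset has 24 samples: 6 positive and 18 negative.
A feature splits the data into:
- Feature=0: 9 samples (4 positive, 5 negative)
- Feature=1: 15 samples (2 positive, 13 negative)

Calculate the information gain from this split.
0.0856 bits

Information Gain = H(Y) - H(Y|Feature)

Before split:
P(positive) = 6/24 = 0.2500
H(Y) = 0.8113 bits

After split:
Feature=0: H = 0.9911 bits (weight = 9/24)
Feature=1: H = 0.5665 bits (weight = 15/24)
H(Y|Feature) = (9/24)×0.9911 + (15/24)×0.5665 = 0.7257 bits

Information Gain = 0.8113 - 0.7257 = 0.0856 bits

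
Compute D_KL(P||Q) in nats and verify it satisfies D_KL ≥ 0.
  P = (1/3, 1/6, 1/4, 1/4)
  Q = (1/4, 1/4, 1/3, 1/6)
0.0578 nats

KL divergence satisfies the Gibbs inequality: D_KL(P||Q) ≥ 0 for all distributions P, Q.

D_KL(P||Q) = Σ p(x) log(p(x)/q(x))
Term by term:
  x=0: 1/3 × log_e[(1/3)/(1/4)] = 0.0959
  x=1: 1/6 × log_e[(1/6)/(1/4)] = -0.0676
  x=2: 1/4 × log_e[(1/4)/(1/3)] = -0.0719
  x=3: 1/4 × log_e[(1/4)/(1/6)] = 0.1014
D_KL(P||Q) = 0.0578 nats

D_KL(P||Q) = 0.0578 ≥ 0 ✓

This non-negativity is a fundamental property: relative entropy cannot be negative because it measures how different Q is from P.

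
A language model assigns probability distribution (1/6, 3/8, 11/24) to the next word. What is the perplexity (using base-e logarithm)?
2.7843

Perplexity is e^H (or exp(H) for natural log).

First, H = -Σ p log p = 1.0240 nats
Perplexity = e^1.0240 = 2.7843

Interpretation: The model's uncertainty is equivalent to choosing uniformly among 2.8 options.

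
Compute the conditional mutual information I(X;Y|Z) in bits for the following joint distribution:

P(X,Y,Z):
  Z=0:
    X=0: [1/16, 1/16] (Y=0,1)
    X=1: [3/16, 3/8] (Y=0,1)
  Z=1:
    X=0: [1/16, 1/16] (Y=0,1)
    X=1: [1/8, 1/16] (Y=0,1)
0.0148 bits

Conditional mutual information: I(X;Y|Z) = H(X|Z) + H(Y|Z) - H(X,Y|Z)

H(Z) = 0.8960
H(X,Z) = 1.6697 → H(X|Z) = 0.7737
H(Y,Z) = 1.8496 → H(Y|Z) = 0.9536
H(X,Y,Z) = 2.6085 → H(X,Y|Z) = 1.7124

I(X;Y|Z) = 0.7737 + 0.9536 - 1.7124 = 0.0148 bits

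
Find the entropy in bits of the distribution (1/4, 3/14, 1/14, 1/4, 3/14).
2.2244 bits

Shannon entropy is H(X) = -Σ p(x) log p(x).

For P = (1/4, 3/14, 1/14, 1/4, 3/14):
H = -1/4 × log_2(1/4) -3/14 × log_2(3/14) -1/14 × log_2(1/14) -1/4 × log_2(1/4) -3/14 × log_2(3/14)
H = 2.2244 bits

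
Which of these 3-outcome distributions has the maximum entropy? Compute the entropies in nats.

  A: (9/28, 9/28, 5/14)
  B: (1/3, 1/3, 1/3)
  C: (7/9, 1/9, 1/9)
B

For a discrete distribution over n outcomes, entropy is maximized by the uniform distribution.

Computing entropies:
H(A) = 1.0974 nats
H(B) = 1.0986 nats
H(C) = 0.6837 nats

The uniform distribution (where all probabilities equal 1/3) achieves the maximum entropy of log_e(3) = 1.0986 nats.

Distribution B has the highest entropy.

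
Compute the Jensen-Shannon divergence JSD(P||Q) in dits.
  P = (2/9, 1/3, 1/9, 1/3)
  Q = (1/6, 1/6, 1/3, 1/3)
0.0196 dits

Jensen-Shannon divergence is:
JSD(P||Q) = 0.5 × D_KL(P||M) + 0.5 × D_KL(Q||M)
where M = 0.5 × (P + Q) is the mixture distribution.

M = 0.5 × (2/9, 1/3, 1/9, 1/3) + 0.5 × (1/6, 1/6, 1/3, 1/3) = (7/36, 1/4, 2/9, 1/3)

D_KL(P||M) = 0.0211 dits
D_KL(Q||M) = 0.0182 dits

JSD(P||Q) = 0.5 × 0.0211 + 0.5 × 0.0182 = 0.0196 dits

Unlike KL divergence, JSD is symmetric and bounded: 0 ≤ JSD ≤ log(2).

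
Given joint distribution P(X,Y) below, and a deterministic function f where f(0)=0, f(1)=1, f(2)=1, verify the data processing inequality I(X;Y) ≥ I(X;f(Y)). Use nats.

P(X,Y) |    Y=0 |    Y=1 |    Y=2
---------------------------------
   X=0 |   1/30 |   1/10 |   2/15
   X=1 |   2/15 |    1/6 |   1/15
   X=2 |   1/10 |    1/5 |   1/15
I(X;Y) = 0.0560, I(X;f(Y)) = 0.0243, inequality holds: 0.0560 ≥ 0.0243

Data Processing Inequality: For any Markov chain X → Y → Z, we have I(X;Y) ≥ I(X;Z).

Here Z = f(Y) is a deterministic function of Y, forming X → Y → Z.

Original I(X;Y) = 0.0560 nats

After applying f:
P(X,Z) where Z=f(Y):
- P(X,Z=0) = P(X,Y=0)
- P(X,Z=1) = P(X,Y=1) + P(X,Y=2)

I(X;Z) = I(X;f(Y)) = 0.0243 nats

Verification: 0.0560 ≥ 0.0243 ✓

Information cannot be created by processing; the function f can only lose information about X.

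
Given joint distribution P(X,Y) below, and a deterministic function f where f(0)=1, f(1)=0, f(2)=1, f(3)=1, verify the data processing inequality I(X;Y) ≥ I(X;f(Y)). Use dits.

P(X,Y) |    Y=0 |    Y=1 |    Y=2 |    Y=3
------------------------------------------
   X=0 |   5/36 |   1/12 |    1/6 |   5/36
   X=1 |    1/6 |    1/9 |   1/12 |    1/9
I(X;Y) = 0.0076, I(X;f(Y)) = 0.0021, inequality holds: 0.0076 ≥ 0.0021

Data Processing Inequality: For any Markov chain X → Y → Z, we have I(X;Y) ≥ I(X;Z).

Here Z = f(Y) is a deterministic function of Y, forming X → Y → Z.

Original I(X;Y) = 0.0076 dits

After applying f:
P(X,Z) where Z=f(Y):
- P(X,Z=0) = P(X,Y=1)
- P(X,Z=1) = P(X,Y=0) + P(X,Y=2) + P(X,Y=3)

I(X;Z) = I(X;f(Y)) = 0.0021 dits

Verification: 0.0076 ≥ 0.0021 ✓

Information cannot be created by processing; the function f can only lose information about X.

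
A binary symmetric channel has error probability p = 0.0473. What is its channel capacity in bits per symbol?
0.7252 bits

For a binary symmetric channel (BSC) with error probability p:
Capacity C = 1 - H(p) bits per symbol

where H(p) = -p log₂(p) - (1-p) log₂(1-p) is the binary entropy function.

H(0.0473) = 0.2748 bits
C = 1 - 0.2748 = 0.7252 bits per symbol

This means we can reliably transmit up to 0.7252 bits of information per channel use.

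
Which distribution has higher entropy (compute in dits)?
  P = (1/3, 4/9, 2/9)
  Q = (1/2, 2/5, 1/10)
P

Computing entropies in dits:
H(P) = 0.4607
H(Q) = 0.4097

Distribution P has higher entropy.

Intuition: The distribution closer to uniform (more spread out) has higher entropy.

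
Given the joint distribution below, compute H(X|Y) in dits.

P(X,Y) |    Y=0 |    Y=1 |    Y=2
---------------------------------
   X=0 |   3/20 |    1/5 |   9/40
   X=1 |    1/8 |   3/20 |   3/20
0.2957 dits

Using the chain rule: H(X|Y) = H(X,Y) - H(Y)

First, compute H(X,Y) = 0.7692 dits

Marginal P(Y) = (11/40, 7/20, 3/8)
H(Y) = 0.4735 dits

H(X|Y) = H(X,Y) - H(Y) = 0.7692 - 0.4735 = 0.2957 dits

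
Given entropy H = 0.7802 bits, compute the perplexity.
1.7174

Perplexity is 2^H (or exp(H) for natural log).

H = 0.7802 bits
Perplexity = 2^0.7802 = 1.7174

Interpretation: The model's uncertainty is equivalent to choosing uniformly among 1.7 options.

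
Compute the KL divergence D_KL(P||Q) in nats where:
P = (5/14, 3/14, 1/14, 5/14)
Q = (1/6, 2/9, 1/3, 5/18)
0.2441 nats

KL divergence: D_KL(P||Q) = Σ p(x) log(p(x)/q(x))

Computing term by term:
  x=0: 5/14 × log_e[(5/14)/(1/6)] = 5/14 × 0.7621 = 0.2722
  x=1: 3/14 × log_e[(3/14)/(2/9)] = 3/14 × -0.0364 = -0.0078
  x=2: 1/14 × log_e[(1/14)/(1/3)] = 1/14 × -1.5404 = -0.1100
  x=3: 5/14 × log_e[(5/14)/(5/18)] = 5/14 × 0.2513 = 0.0898

D_KL(P||Q) = 0.2441 nats

Note: KL divergence is always non-negative and equals 0 iff P = Q.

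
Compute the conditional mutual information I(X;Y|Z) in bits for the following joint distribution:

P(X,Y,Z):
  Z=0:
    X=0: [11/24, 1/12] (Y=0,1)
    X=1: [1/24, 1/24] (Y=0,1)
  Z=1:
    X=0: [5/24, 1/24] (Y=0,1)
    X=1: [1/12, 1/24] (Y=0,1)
0.0417 bits

Conditional mutual information: I(X;Y|Z) = H(X|Z) + H(Y|Z) - H(X,Y|Z)

H(Z) = 0.9544
H(X,Z) = 1.6529 → H(X|Z) = 0.6984
H(Y,Z) = 1.6922 → H(Y|Z) = 0.7378
H(X,Y,Z) = 2.3490 → H(X,Y|Z) = 1.3946

I(X;Y|Z) = 0.6984 + 0.7378 - 1.3946 = 0.0417 bits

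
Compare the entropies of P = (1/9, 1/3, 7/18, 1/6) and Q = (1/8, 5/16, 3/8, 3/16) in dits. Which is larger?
Q

Computing entropies in dits:
H(P) = 0.5543
H(Q) = 0.5668

Distribution Q has higher entropy.

Intuition: The distribution closer to uniform (more spread out) has higher entropy.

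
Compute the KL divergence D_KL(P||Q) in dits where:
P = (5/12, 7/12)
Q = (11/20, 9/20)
0.0155 dits

KL divergence: D_KL(P||Q) = Σ p(x) log(p(x)/q(x))

Computing term by term:
  x=0: 5/12 × log_10[(5/12)/(11/20)] = 5/12 × -0.1206 = -0.0502
  x=1: 7/12 × log_10[(7/12)/(9/20)] = 7/12 × 0.1127 = 0.0657

D_KL(P||Q) = 0.0155 dits

Note: KL divergence is always non-negative and equals 0 iff P = Q.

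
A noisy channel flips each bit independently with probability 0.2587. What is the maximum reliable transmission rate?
0.1752 bits

For a binary symmetric channel (BSC) with error probability p:
Capacity C = 1 - H(p) bits per symbol

where H(p) = -p log₂(p) - (1-p) log₂(1-p) is the binary entropy function.

H(0.2587) = 0.8248 bits
C = 1 - 0.8248 = 0.1752 bits per symbol

This means we can reliably transmit up to 0.1752 bits of information per channel use.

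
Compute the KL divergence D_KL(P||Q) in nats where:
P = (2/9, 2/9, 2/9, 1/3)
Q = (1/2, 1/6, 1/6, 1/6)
0.1787 nats

KL divergence: D_KL(P||Q) = Σ p(x) log(p(x)/q(x))

Computing term by term:
  x=0: 2/9 × log_e[(2/9)/(1/2)] = 2/9 × -0.8109 = -0.1802
  x=1: 2/9 × log_e[(2/9)/(1/6)] = 2/9 × 0.2877 = 0.0639
  x=2: 2/9 × log_e[(2/9)/(1/6)] = 2/9 × 0.2877 = 0.0639
  x=3: 1/3 × log_e[(1/3)/(1/6)] = 1/3 × 0.6931 = 0.2310

D_KL(P||Q) = 0.1787 nats

Note: KL divergence is always non-negative and equals 0 iff P = Q.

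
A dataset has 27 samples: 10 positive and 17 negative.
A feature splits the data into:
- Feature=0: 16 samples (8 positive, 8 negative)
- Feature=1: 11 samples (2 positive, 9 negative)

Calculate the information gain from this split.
0.0797 bits

Information Gain = H(Y) - H(Y|Feature)

Before split:
P(positive) = 10/27 = 0.3704
H(Y) = 0.9510 bits

After split:
Feature=0: H = 1.0000 bits (weight = 16/27)
Feature=1: H = 0.6840 bits (weight = 11/27)
H(Y|Feature) = (16/27)×1.0000 + (11/27)×0.6840 = 0.8713 bits

Information Gain = 0.9510 - 0.8713 = 0.0797 bits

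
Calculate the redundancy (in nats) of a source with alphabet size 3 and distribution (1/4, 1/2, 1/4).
0.0589 nats

Redundancy measures how far a source is from maximum entropy:
R = H_max - H(X)

Maximum entropy for 3 symbols: H_max = log_e(3) = 1.0986 nats
Actual entropy: H(X) = 1.0397 nats
Redundancy: R = 1.0986 - 1.0397 = 0.0589 nats

This redundancy represents potential for compression: the source could be compressed by 0.0589 nats per symbol.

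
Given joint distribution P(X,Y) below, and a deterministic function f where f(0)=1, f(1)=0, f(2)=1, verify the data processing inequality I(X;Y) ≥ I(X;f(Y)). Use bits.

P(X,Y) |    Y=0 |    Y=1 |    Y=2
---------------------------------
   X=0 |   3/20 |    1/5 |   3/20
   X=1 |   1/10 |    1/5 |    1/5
I(X;Y) = 0.0124, I(X;f(Y)) = 0.0000, inequality holds: 0.0124 ≥ 0.0000

Data Processing Inequality: For any Markov chain X → Y → Z, we have I(X;Y) ≥ I(X;Z).

Here Z = f(Y) is a deterministic function of Y, forming X → Y → Z.

Original I(X;Y) = 0.0124 bits

After applying f:
P(X,Z) where Z=f(Y):
- P(X,Z=0) = P(X,Y=1)
- P(X,Z=1) = P(X,Y=0) + P(X,Y=2)

I(X;Z) = I(X;f(Y)) = 0.0000 bits

Verification: 0.0124 ≥ 0.0000 ✓

Information cannot be created by processing; the function f can only lose information about X.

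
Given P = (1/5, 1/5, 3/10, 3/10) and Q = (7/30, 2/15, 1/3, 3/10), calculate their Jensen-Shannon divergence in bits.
0.0064 bits

Jensen-Shannon divergence is:
JSD(P||Q) = 0.5 × D_KL(P||M) + 0.5 × D_KL(Q||M)
where M = 0.5 × (P + Q) is the mixture distribution.

M = 0.5 × (1/5, 1/5, 3/10, 3/10) + 0.5 × (7/30, 2/15, 1/3, 3/10) = (0.216667, 1/6, 0.316667, 3/10)

D_KL(P||M) = 0.0061 bits
D_KL(Q||M) = 0.0067 bits

JSD(P||Q) = 0.5 × 0.0061 + 0.5 × 0.0067 = 0.0064 bits

Unlike KL divergence, JSD is symmetric and bounded: 0 ≤ JSD ≤ log(2).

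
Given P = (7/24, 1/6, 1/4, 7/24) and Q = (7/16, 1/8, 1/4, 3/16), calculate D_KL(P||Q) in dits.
0.0254 dits

KL divergence: D_KL(P||Q) = Σ p(x) log(p(x)/q(x))

Computing term by term:
  x=0: 7/24 × log_10[(7/24)/(7/16)] = 7/24 × -0.1761 = -0.0514
  x=1: 1/6 × log_10[(1/6)/(1/8)] = 1/6 × 0.1249 = 0.0208
  x=2: 1/4 × log_10[(1/4)/(1/4)] = 1/4 × 0.0000 = 0.0000
  x=3: 7/24 × log_10[(7/24)/(3/16)] = 7/24 × 0.1919 = 0.0560

D_KL(P||Q) = 0.0254 dits

Note: KL divergence is always non-negative and equals 0 iff P = Q.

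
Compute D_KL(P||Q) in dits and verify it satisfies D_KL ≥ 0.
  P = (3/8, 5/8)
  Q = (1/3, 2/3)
0.0017 dits

KL divergence satisfies the Gibbs inequality: D_KL(P||Q) ≥ 0 for all distributions P, Q.

D_KL(P||Q) = Σ p(x) log(p(x)/q(x))
Term by term:
  x=0: 3/8 × log_10[(3/8)/(1/3)] = 0.0192
  x=1: 5/8 × log_10[(5/8)/(2/3)] = -0.0175
D_KL(P||Q) = 0.0017 dits

D_KL(P||Q) = 0.0017 ≥ 0 ✓

This non-negativity is a fundamental property: relative entropy cannot be negative because it measures how different Q is from P.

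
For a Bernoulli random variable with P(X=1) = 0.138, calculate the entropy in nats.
0.4013 nats

The binary entropy function is:
H(p) = -p log(p) - (1-p) log(1-p)

H(0.138) = -0.138 × log_e(0.138) - 0.862 × log_e(0.862)
H(0.138) = 0.4013 nats

Note: Binary entropy is maximized at p=0.5 (H=1 bit) and minimized at p=0 or p=1 (H=0).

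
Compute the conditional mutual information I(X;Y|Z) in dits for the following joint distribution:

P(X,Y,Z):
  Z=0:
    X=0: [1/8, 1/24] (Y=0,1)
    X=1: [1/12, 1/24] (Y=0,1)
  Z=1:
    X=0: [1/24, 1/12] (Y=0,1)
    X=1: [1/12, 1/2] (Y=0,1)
0.0054 dits

Conditional mutual information: I(X;Y|Z) = H(X|Z) + H(Y|Z) - H(X,Y|Z)

H(Z) = 0.2622
H(X,Z) = 0.4920 → H(X|Z) = 0.2299
H(Y,Z) = 0.4813 → H(Y|Z) = 0.2191
H(X,Y,Z) = 0.7057 → H(X,Y|Z) = 0.4436

I(X;Y|Z) = 0.2299 + 0.2191 - 0.4436 = 0.0054 dits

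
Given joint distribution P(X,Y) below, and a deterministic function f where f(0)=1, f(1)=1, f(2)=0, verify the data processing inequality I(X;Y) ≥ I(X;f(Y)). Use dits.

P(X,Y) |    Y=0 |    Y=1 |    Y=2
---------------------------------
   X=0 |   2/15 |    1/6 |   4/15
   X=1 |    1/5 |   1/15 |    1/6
I(X;Y) = 0.0137, I(X;f(Y)) = 0.0016, inequality holds: 0.0137 ≥ 0.0016

Data Processing Inequality: For any Markov chain X → Y → Z, we have I(X;Y) ≥ I(X;Z).

Here Z = f(Y) is a deterministic function of Y, forming X → Y → Z.

Original I(X;Y) = 0.0137 dits

After applying f:
P(X,Z) where Z=f(Y):
- P(X,Z=0) = P(X,Y=2)
- P(X,Z=1) = P(X,Y=0) + P(X,Y=1)

I(X;Z) = I(X;f(Y)) = 0.0016 dits

Verification: 0.0137 ≥ 0.0016 ✓

Information cannot be created by processing; the function f can only lose information about X.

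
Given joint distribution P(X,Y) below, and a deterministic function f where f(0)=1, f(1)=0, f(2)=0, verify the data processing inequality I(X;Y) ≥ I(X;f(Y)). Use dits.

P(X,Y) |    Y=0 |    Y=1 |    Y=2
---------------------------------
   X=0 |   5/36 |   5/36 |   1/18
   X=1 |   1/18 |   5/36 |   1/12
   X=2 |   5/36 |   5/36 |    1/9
I(X;Y) = 0.0103, I(X;f(Y)) = 0.0077, inequality holds: 0.0103 ≥ 0.0077

Data Processing Inequality: For any Markov chain X → Y → Z, we have I(X;Y) ≥ I(X;Z).

Here Z = f(Y) is a deterministic function of Y, forming X → Y → Z.

Original I(X;Y) = 0.0103 dits

After applying f:
P(X,Z) where Z=f(Y):
- P(X,Z=0) = P(X,Y=1) + P(X,Y=2)
- P(X,Z=1) = P(X,Y=0)

I(X;Z) = I(X;f(Y)) = 0.0077 dits

Verification: 0.0103 ≥ 0.0077 ✓

Information cannot be created by processing; the function f can only lose information about X.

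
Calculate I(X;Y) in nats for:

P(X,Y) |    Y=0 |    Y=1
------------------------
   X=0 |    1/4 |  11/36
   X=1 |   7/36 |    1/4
0.0001 nats

Mutual information: I(X;Y) = H(X) + H(Y) - H(X,Y)

Marginals:
P(X) = (5/9, 4/9), H(X) = 0.6870 nats
P(Y) = (4/9, 5/9), H(Y) = 0.6870 nats

Joint entropy: H(X,Y) = 1.3738 nats

I(X;Y) = 0.6870 + 0.6870 - 1.3738 = 0.0001 nats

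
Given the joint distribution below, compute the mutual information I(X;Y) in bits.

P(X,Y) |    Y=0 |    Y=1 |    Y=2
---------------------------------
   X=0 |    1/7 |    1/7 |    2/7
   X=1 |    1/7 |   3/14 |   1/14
0.0949 bits

Mutual information: I(X;Y) = H(X) + H(Y) - H(X,Y)

Marginals:
P(X) = (4/7, 3/7), H(X) = 0.9852 bits
P(Y) = (2/7, 5/14, 5/14), H(Y) = 1.5774 bits

Joint entropy: H(X,Y) = 2.4677 bits

I(X;Y) = 0.9852 + 1.5774 - 2.4677 = 0.0949 bits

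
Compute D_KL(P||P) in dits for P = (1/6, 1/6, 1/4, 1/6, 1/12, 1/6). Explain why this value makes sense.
0.0000 dits

KL divergence satisfies the Gibbs inequality: D_KL(P||Q) ≥ 0 for all distributions P, Q.

D_KL(P||Q) = Σ p(x) log(p(x)/q(x))
Each term is p(x) × log_10(p(x)/p(x)) = p(x) × log_10(1) = 0, so the sum is 0.
D_KL(P||Q) = 0.0000 dits

When P = Q, the KL divergence is exactly 0, as there is no 'divergence' between identical distributions.

This non-negativity is a fundamental property: relative entropy cannot be negative because it measures how different Q is from P.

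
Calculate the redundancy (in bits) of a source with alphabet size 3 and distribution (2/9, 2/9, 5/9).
0.1494 bits

Redundancy measures how far a source is from maximum entropy:
R = H_max - H(X)

Maximum entropy for 3 symbols: H_max = log_2(3) = 1.5850 bits
Actual entropy: H(X) = 1.4355 bits
Redundancy: R = 1.5850 - 1.4355 = 0.1494 bits

This redundancy represents potential for compression: the source could be compressed by 0.1494 bits per symbol.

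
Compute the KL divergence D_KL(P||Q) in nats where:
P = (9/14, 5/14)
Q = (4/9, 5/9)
0.0795 nats

KL divergence: D_KL(P||Q) = Σ p(x) log(p(x)/q(x))

Computing term by term:
  x=0: 9/14 × log_e[(9/14)/(4/9)] = 9/14 × 0.3691 = 0.2373
  x=1: 5/14 × log_e[(5/14)/(5/9)] = 5/14 × -0.4418 = -0.1578

D_KL(P||Q) = 0.0795 nats

Note: KL divergence is always non-negative and equals 0 iff P = Q.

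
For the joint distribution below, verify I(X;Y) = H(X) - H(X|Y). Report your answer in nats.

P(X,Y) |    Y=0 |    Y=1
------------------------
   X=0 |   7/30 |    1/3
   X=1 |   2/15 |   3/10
I(X;Y) = 0.0058 nats

Mutual information has multiple equivalent forms:
- I(X;Y) = H(X) - H(X|Y)
- I(X;Y) = H(Y) - H(Y|X)
- I(X;Y) = H(X) + H(Y) - H(X,Y)

Computing all quantities:
H(X) = 0.6842, H(Y) = 0.6572, H(X,Y) = 1.3356
H(X|Y) = 0.6785, H(Y|X) = 0.6514

Verification:
H(X) - H(X|Y) = 0.6842 - 0.6785 = 0.0058
H(Y) - H(Y|X) = 0.6572 - 0.6514 = 0.0058
H(X) + H(Y) - H(X,Y) = 0.6842 + 0.6572 - 1.3356 = 0.0058

All forms give I(X;Y) = 0.0058 nats. ✓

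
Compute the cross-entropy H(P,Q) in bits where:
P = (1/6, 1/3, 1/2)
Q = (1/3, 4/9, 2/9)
1.7391 bits

Cross-entropy: H(P,Q) = -Σ p(x) log q(x)

Alternatively: H(P,Q) = H(P) + D_KL(P||Q)
H(P) = 1.4591 bits
D_KL(P||Q) = 0.2800 bits

H(P,Q) = 1.4591 + 0.2800 = 1.7391 bits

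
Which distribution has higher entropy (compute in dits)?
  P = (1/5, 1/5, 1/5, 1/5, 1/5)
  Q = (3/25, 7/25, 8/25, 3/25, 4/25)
P

Computing entropies in dits:
H(P) = 0.6990
H(Q) = 0.6615

Distribution P has higher entropy.

Intuition: The distribution closer to uniform (more spread out) has higher entropy.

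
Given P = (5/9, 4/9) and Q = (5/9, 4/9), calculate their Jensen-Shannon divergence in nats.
0.0000 nats

Jensen-Shannon divergence is:
JSD(P||Q) = 0.5 × D_KL(P||M) + 0.5 × D_KL(Q||M)
where M = 0.5 × (P + Q) is the mixture distribution.

M = 0.5 × (5/9, 4/9) + 0.5 × (5/9, 4/9) = (5/9, 4/9)

D_KL(P||M) = 0.0000 nats
D_KL(Q||M) = 0.0000 nats

JSD(P||Q) = 0.5 × 0.0000 + 0.5 × 0.0000 = 0.0000 nats

Unlike KL divergence, JSD is symmetric and bounded: 0 ≤ JSD ≤ log(2).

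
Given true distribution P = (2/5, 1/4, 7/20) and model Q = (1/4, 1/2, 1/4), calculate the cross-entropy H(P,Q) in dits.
0.5268 dits

Cross-entropy: H(P,Q) = -Σ p(x) log q(x)

Alternatively: H(P,Q) = H(P) + D_KL(P||Q)
H(P) = 0.4693 dits
D_KL(P||Q) = 0.0575 dits

H(P,Q) = 0.4693 + 0.0575 = 0.5268 dits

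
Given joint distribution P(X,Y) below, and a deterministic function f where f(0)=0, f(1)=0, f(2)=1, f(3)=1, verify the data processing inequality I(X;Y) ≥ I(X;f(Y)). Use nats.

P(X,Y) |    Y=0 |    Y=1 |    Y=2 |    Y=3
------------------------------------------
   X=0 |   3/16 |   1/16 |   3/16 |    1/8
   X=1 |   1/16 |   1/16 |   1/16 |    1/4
I(X;Y) = 0.0788, I(X;f(Y)) = 0.0134, inequality holds: 0.0788 ≥ 0.0134

Data Processing Inequality: For any Markov chain X → Y → Z, we have I(X;Y) ≥ I(X;Z).

Here Z = f(Y) is a deterministic function of Y, forming X → Y → Z.

Original I(X;Y) = 0.0788 nats

After applying f:
P(X,Z) where Z=f(Y):
- P(X,Z=0) = P(X,Y=0) + P(X,Y=1)
- P(X,Z=1) = P(X,Y=2) + P(X,Y=3)

I(X;Z) = I(X;f(Y)) = 0.0134 nats

Verification: 0.0788 ≥ 0.0134 ✓

Information cannot be created by processing; the function f can only lose information about X.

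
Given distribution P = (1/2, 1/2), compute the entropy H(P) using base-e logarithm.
0.6931 nats

Shannon entropy is H(X) = -Σ p(x) log p(x).

For P = (1/2, 1/2):
H = -1/2 × log_e(1/2) -1/2 × log_e(1/2)
H = 0.6931 nats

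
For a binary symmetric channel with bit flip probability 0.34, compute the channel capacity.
0.0752 bits

For a binary symmetric channel (BSC) with error probability p:
Capacity C = 1 - H(p) bits per symbol

where H(p) = -p log₂(p) - (1-p) log₂(1-p) is the binary entropy function.

H(0.34) = 0.9248 bits
C = 1 - 0.9248 = 0.0752 bits per symbol

This means we can reliably transmit up to 0.0752 bits of information per channel use.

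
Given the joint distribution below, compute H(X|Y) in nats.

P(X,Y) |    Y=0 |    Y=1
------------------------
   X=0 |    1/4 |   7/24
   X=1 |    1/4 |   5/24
0.6862 nats

Using the chain rule: H(X|Y) = H(X,Y) - H(Y)

First, compute H(X,Y) = 1.3793 nats

Marginal P(Y) = (1/2, 1/2)
H(Y) = 0.6931 nats

H(X|Y) = H(X,Y) - H(Y) = 1.3793 - 0.6931 = 0.6862 nats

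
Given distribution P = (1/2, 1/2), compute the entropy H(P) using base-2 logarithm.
1.0000 bits

Shannon entropy is H(X) = -Σ p(x) log p(x).

For P = (1/2, 1/2):
H = -1/2 × log_2(1/2) -1/2 × log_2(1/2)
H = 1.0000 bits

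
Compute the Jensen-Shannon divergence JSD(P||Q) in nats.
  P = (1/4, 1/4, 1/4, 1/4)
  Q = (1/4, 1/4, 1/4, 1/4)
0.0000 nats

Jensen-Shannon divergence is:
JSD(P||Q) = 0.5 × D_KL(P||M) + 0.5 × D_KL(Q||M)
where M = 0.5 × (P + Q) is the mixture distribution.

M = 0.5 × (1/4, 1/4, 1/4, 1/4) + 0.5 × (1/4, 1/4, 1/4, 1/4) = (1/4, 1/4, 1/4, 1/4)

D_KL(P||M) = 0.0000 nats
D_KL(Q||M) = 0.0000 nats

JSD(P||Q) = 0.5 × 0.0000 + 0.5 × 0.0000 = 0.0000 nats

Unlike KL divergence, JSD is symmetric and bounded: 0 ≤ JSD ≤ log(2).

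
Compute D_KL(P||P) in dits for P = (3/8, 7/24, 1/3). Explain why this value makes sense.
0.0000 dits

KL divergence satisfies the Gibbs inequality: D_KL(P||Q) ≥ 0 for all distributions P, Q.

D_KL(P||Q) = Σ p(x) log(p(x)/q(x))
Each term is p(x) × log_10(p(x)/p(x)) = p(x) × log_10(1) = 0, so the sum is 0.
D_KL(P||Q) = 0.0000 dits

When P = Q, the KL divergence is exactly 0, as there is no 'divergence' between identical distributions.

This non-negativity is a fundamental property: relative entropy cannot be negative because it measures how different Q is from P.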